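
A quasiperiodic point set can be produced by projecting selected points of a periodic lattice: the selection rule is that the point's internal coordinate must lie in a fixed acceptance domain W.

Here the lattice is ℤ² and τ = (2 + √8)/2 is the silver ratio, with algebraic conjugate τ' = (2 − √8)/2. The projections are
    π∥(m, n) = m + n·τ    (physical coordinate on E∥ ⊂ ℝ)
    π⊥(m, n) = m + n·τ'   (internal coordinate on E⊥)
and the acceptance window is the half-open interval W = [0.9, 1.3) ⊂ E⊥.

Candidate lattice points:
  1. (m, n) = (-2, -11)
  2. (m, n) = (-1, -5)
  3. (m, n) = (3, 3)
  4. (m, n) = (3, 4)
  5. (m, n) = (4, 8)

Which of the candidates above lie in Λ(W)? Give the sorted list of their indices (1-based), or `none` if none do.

τ' = (2−√8)/2 ≈ -0.41421.
[1] lift (-2,-11): star map gives 2.55635; window check 0.9 ≤ 2.55635 < 1.3 is false → out
[2] lift (-1,-5): star map gives 1.07107; window check 0.9 ≤ 1.07107 < 1.3 is true → IN Λ
[3] lift (3,3): star map gives 1.75736; window check 0.9 ≤ 1.75736 < 1.3 is false → out
[4] lift (3,4): star map gives 1.34315; window check 0.9 ≤ 1.34315 < 1.3 is false → out
[5] lift (4,8): star map gives 0.68629; window check 0.9 ≤ 0.68629 < 1.3 is false → out

2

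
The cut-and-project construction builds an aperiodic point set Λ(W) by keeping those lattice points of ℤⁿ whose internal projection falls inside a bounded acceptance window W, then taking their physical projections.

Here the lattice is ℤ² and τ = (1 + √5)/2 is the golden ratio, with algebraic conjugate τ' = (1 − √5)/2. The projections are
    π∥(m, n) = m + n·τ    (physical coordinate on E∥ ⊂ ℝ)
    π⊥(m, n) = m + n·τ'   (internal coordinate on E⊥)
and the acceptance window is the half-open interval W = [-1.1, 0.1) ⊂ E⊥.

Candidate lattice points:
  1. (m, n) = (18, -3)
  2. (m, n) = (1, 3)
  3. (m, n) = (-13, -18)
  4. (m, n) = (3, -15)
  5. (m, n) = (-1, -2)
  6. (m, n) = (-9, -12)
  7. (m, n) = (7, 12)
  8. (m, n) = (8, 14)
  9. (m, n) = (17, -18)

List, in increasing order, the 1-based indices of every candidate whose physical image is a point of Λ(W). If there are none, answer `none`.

Numerically τ ≈ 1.6180 and τ' = −1/τ ≈ -0.6180.
#1 (18,-3): internal coord 18 + (-3)·τ' = +19.8541; +19.8541 ∉ [-1.1, 0.1) → out
#2 (1,3): internal coord 1 + (3)·τ' = -0.8541; -0.8541 ∈ [-1.1, 0.1) → IN Λ
#3 (-13,-18): internal coord -13 + (-18)·τ' = -1.8754; -1.8754 ∉ [-1.1, 0.1) → out
#4 (3,-15): internal coord 3 + (-15)·τ' = +12.2705; +12.2705 ∉ [-1.1, 0.1) → out
#5 (-1,-2): internal coord -1 + (-2)·τ' = +0.2361; +0.2361 ∉ [-1.1, 0.1) → out
#6 (-9,-12): internal coord -9 + (-12)·τ' = -1.5836; -1.5836 ∉ [-1.1, 0.1) → out
#7 (7,12): internal coord 7 + (12)·τ' = -0.4164; -0.4164 ∈ [-1.1, 0.1) → IN Λ
#8 (8,14): internal coord 8 + (14)·τ' = -0.6525; -0.6525 ∈ [-1.1, 0.1) → IN Λ
#9 (17,-18): internal coord 17 + (-18)·τ' = +28.1246; +28.1246 ∉ [-1.1, 0.1) → out

2, 7, 8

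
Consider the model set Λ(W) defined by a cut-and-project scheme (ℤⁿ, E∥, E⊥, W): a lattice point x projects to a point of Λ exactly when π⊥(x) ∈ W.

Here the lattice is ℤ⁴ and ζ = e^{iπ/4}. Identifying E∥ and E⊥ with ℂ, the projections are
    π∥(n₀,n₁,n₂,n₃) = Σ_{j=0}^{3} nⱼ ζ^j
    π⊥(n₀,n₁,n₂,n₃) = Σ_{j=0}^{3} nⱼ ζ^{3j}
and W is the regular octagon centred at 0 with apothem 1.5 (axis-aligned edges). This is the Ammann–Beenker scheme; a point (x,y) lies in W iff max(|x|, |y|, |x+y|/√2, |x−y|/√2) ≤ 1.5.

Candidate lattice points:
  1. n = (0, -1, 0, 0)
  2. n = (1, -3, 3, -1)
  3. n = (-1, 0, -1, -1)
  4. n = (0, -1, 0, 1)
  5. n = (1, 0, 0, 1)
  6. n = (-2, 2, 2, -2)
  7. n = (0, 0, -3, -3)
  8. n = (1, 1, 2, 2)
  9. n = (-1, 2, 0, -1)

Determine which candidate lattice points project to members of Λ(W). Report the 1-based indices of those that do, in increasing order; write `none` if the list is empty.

1, 4

π⊥(n) = n₀ + n₁ζ³ + n₂ζ⁶ + n₃ζ⁹ where ζ = e^{iπ/4}.
candidate 1: n = (0, -1, 0, 0) → π⊥ ≈ (+0.707107, -0.707107); max(|x|,|y|,|x±y|/√2) = 1.000000 ≤ 1.5 ⇒ ∈ W
candidate 2: n = (1, -3, 3, -1) → π⊥ ≈ (+2.414214, -5.828427); max(|x|,|y|,|x±y|/√2) = 5.828427 > 1.5 ⇒ ∉ W
candidate 3: n = (-1, 0, -1, -1) → π⊥ ≈ (-1.707107, +0.292893); max(|x|,|y|,|x±y|/√2) = 1.707107 > 1.5 ⇒ ∉ W
candidate 4: n = (0, -1, 0, 1) → π⊥ ≈ (+1.414214, +0.000000); max(|x|,|y|,|x±y|/√2) = 1.414214 ≤ 1.5 ⇒ ∈ W
candidate 5: n = (1, 0, 0, 1) → π⊥ ≈ (+1.707107, +0.707107); max(|x|,|y|,|x±y|/√2) = 1.707107 > 1.5 ⇒ ∉ W
candidate 6: n = (-2, 2, 2, -2) → π⊥ ≈ (-4.828427, -2.000000); max(|x|,|y|,|x±y|/√2) = 4.828427 > 1.5 ⇒ ∉ W
candidate 7: n = (0, 0, -3, -3) → π⊥ ≈ (-2.121320, +0.878680); max(|x|,|y|,|x±y|/√2) = 2.121320 > 1.5 ⇒ ∉ W
candidate 8: n = (1, 1, 2, 2) → π⊥ ≈ (+1.707107, +0.121320); max(|x|,|y|,|x±y|/√2) = 1.707107 > 1.5 ⇒ ∉ W
candidate 9: n = (-1, 2, 0, -1) → π⊥ ≈ (-3.121320, +0.707107); max(|x|,|y|,|x±y|/√2) = 3.121320 > 1.5 ⇒ ∉ W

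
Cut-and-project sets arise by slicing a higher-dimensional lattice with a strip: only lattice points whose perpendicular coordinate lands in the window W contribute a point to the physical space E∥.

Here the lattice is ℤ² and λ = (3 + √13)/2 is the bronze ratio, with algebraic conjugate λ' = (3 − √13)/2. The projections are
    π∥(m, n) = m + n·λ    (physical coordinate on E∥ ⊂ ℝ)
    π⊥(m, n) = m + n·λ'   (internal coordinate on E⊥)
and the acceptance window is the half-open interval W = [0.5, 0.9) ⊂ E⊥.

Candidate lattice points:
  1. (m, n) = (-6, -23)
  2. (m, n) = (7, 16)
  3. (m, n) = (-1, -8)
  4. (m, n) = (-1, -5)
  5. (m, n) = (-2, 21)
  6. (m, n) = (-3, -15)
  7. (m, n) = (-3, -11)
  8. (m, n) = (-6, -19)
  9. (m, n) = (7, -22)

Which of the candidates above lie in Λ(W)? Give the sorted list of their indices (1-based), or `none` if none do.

4

λ' = (3−√13)/2 ≈ -0.30278.
[1] lift (-6,-23): star map gives 0.96384; window check 0.5 ≤ 0.96384 < 0.9 is false → out
[2] lift (7,16): star map gives 2.15559; window check 0.5 ≤ 2.15559 < 0.9 is false → out
[3] lift (-1,-8): star map gives 1.42221; window check 0.5 ≤ 1.42221 < 0.9 is false → out
[4] lift (-1,-5): star map gives 0.51388; window check 0.5 ≤ 0.51388 < 0.9 is true → IN Λ
[5] lift (-2,21): star map gives -8.35829; window check 0.5 ≤ -8.35829 < 0.9 is false → out
[6] lift (-3,-15): star map gives 1.54163; window check 0.5 ≤ 1.54163 < 0.9 is false → out
[7] lift (-3,-11): star map gives 0.33053; window check 0.5 ≤ 0.33053 < 0.9 is false → out
[8] lift (-6,-19): star map gives -0.24726; window check 0.5 ≤ -0.24726 < 0.9 is false → out
[9] lift (7,-22): star map gives 13.66106; window check 0.5 ≤ 13.66106 < 0.9 is false → out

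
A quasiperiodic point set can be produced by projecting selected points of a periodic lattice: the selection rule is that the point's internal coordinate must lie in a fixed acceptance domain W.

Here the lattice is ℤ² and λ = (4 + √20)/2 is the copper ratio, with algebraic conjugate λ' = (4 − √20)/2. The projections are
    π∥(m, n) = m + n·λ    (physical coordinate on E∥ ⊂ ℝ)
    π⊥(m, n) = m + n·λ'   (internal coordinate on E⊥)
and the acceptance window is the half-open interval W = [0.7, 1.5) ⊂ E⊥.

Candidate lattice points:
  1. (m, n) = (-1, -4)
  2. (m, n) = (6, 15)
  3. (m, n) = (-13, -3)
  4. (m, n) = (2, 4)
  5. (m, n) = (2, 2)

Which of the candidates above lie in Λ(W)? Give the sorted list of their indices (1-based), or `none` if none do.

λ' = (4−√20)/2 ≈ -0.236068.
candidate 1: (m,n)=(-1,-4) → π∥ = -1-4·λ ≈ -17.944272, π⊥ = -1-4·λ' ≈ -0.055728 ∉ [0.7, 1.5) ⇒ out
candidate 2: (m,n)=(6,15) → π∥ = 6+15·λ ≈ 69.541020, π⊥ = 6+15·λ' ≈ 2.458980 ∉ [0.7, 1.5) ⇒ out
candidate 3: (m,n)=(-13,-3) → π∥ = -13-3·λ ≈ -25.708204, π⊥ = -13-3·λ' ≈ -12.291796 ∉ [0.7, 1.5) ⇒ out
candidate 4: (m,n)=(2,4) → π∥ = 2+4·λ ≈ 18.944272, π⊥ = 2+4·λ' ≈ 1.055728 ∈ [0.7, 1.5) ⇒ IN Λ
candidate 5: (m,n)=(2,2) → π∥ = 2+2·λ ≈ 10.472136, π⊥ = 2+2·λ' ≈ 1.527864 ∉ [0.7, 1.5) ⇒ out

4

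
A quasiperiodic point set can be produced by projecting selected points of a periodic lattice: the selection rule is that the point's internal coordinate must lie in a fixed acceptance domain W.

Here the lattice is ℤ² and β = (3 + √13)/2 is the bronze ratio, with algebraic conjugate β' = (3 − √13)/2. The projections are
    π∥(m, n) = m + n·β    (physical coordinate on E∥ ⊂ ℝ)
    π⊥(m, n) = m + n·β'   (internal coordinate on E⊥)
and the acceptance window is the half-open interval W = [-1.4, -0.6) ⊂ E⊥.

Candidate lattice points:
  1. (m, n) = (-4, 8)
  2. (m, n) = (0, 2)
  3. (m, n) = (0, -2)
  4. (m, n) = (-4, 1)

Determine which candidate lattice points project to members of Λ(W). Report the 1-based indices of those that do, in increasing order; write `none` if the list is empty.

2

β' = (3−√13)/2 ≈ -0.3028.
#1 (-4,8): internal coord -4 + (8)·β' = -6.4222; -6.4222 ∉ [-1.4, -0.6) → out
#2 (0,2): internal coord 0 + (2)·β' = -0.6056; -0.6056 ∈ [-1.4, -0.6) → IN Λ
#3 (0,-2): internal coord 0 + (-2)·β' = +0.6056; +0.6056 ∉ [-1.4, -0.6) → out
#4 (-4,1): internal coord -4 + (1)·β' = -4.3028; -4.3028 ∉ [-1.4, -0.6) → out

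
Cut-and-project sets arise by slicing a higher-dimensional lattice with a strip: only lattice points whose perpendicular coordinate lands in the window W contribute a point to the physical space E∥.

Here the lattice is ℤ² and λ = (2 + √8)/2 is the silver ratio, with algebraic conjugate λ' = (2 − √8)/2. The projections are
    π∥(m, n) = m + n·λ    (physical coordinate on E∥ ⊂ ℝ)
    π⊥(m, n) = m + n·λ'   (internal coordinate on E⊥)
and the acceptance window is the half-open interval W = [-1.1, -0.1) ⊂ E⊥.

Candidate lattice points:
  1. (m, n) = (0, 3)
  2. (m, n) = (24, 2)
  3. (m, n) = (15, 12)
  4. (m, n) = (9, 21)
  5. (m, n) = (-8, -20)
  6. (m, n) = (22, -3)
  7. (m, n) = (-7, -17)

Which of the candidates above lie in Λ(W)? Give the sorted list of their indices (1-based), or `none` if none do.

none

λ' = (2−√8)/2 ≈ -0.414214.
[1] lift (0,3): star map gives -1.242641; window check -1.1 ≤ -1.242641 < -0.1 is false → out
[2] lift (24,2): star map gives 23.171573; window check -1.1 ≤ 23.171573 < -0.1 is false → out
[3] lift (15,12): star map gives 10.029437; window check -1.1 ≤ 10.029437 < -0.1 is false → out
[4] lift (9,21): star map gives 0.301515; window check -1.1 ≤ 0.301515 < -0.1 is false → out
[5] lift (-8,-20): star map gives 0.284271; window check -1.1 ≤ 0.284271 < -0.1 is false → out
[6] lift (22,-3): star map gives 23.242641; window check -1.1 ≤ 23.242641 < -0.1 is false → out
[7] lift (-7,-17): star map gives 0.041631; window check -1.1 ≤ 0.041631 < -0.1 is false → out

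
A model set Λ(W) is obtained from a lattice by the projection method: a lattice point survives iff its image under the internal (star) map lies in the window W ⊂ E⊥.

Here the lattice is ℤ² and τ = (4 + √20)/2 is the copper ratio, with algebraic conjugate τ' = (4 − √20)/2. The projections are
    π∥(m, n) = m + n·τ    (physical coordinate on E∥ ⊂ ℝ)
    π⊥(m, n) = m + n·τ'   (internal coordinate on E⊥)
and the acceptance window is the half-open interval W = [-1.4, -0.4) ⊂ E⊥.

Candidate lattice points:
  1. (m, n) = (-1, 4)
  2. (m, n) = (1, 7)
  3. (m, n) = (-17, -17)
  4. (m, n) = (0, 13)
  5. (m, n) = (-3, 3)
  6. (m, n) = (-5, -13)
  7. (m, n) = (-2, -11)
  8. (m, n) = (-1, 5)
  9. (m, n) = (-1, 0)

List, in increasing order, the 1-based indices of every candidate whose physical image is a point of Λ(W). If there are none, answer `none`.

2, 9

Numerically τ ≈ 4.23607 and τ' = −1/τ ≈ -0.23607.
#1 (-1,4): internal coord -1 + (4)·τ' = -1.94427; -1.94427 ∉ [-1.4, -0.4) → out
#2 (1,7): internal coord 1 + (7)·τ' = -0.65248; -0.65248 ∈ [-1.4, -0.4) → IN Λ
#3 (-17,-17): internal coord -17 + (-17)·τ' = -12.98684; -12.98684 ∉ [-1.4, -0.4) → out
#4 (0,13): internal coord 0 + (13)·τ' = -3.06888; -3.06888 ∉ [-1.4, -0.4) → out
#5 (-3,3): internal coord -3 + (3)·τ' = -3.70820; -3.70820 ∉ [-1.4, -0.4) → out
#6 (-5,-13): internal coord -5 + (-13)·τ' = -1.93112; -1.93112 ∉ [-1.4, -0.4) → out
#7 (-2,-11): internal coord -2 + (-11)·τ' = +0.59675; +0.59675 ∉ [-1.4, -0.4) → out
#8 (-1,5): internal coord -1 + (5)·τ' = -2.18034; -2.18034 ∉ [-1.4, -0.4) → out
#9 (-1,0): internal coord -1 + (0)·τ' = -1.00000; -1.00000 ∈ [-1.4, -0.4) → IN Λ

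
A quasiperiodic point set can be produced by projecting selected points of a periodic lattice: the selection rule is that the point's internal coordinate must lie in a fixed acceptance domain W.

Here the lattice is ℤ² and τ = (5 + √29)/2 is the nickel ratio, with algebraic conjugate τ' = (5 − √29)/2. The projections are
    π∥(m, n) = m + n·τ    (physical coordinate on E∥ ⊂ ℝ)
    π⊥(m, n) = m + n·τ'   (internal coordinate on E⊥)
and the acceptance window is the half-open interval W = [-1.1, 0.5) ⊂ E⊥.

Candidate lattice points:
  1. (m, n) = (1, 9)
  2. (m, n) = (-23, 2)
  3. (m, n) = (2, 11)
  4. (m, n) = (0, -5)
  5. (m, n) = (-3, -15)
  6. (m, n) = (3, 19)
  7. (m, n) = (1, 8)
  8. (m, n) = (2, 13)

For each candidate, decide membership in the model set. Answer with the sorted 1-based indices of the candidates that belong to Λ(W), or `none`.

τ' = (5−√29)/2 ≈ -0.1926.
candidate 1: (m,n)=(1,9) → π∥ = 1+9·τ ≈ 47.7332, π⊥ = 1+9·τ' ≈ -0.7332 ∈ [-1.1, 0.5) ⇒ IN Λ
candidate 2: (m,n)=(-23,2) → π∥ = -23+2·τ ≈ -12.6148, π⊥ = -23+2·τ' ≈ -23.3852 ∉ [-1.1, 0.5) ⇒ out
candidate 3: (m,n)=(2,11) → π∥ = 2+11·τ ≈ 59.1184, π⊥ = 2+11·τ' ≈ -0.1184 ∈ [-1.1, 0.5) ⇒ IN Λ
candidate 4: (m,n)=(0,-5) → π∥ = 0-5·τ ≈ -25.9629, π⊥ = 0-5·τ' ≈ 0.9629 ∉ [-1.1, 0.5) ⇒ out
candidate 5: (m,n)=(-3,-15) → π∥ = -3-15·τ ≈ -80.8887, π⊥ = -3-15·τ' ≈ -0.1113 ∈ [-1.1, 0.5) ⇒ IN Λ
candidate 6: (m,n)=(3,19) → π∥ = 3+19·τ ≈ 101.6591, π⊥ = 3+19·τ' ≈ -0.6591 ∈ [-1.1, 0.5) ⇒ IN Λ
candidate 7: (m,n)=(1,8) → π∥ = 1+8·τ ≈ 42.5407, π⊥ = 1+8·τ' ≈ -0.5407 ∈ [-1.1, 0.5) ⇒ IN Λ
candidate 8: (m,n)=(2,13) → π∥ = 2+13·τ ≈ 69.5036, π⊥ = 2+13·τ' ≈ -0.5036 ∈ [-1.1, 0.5) ⇒ IN Λ

1, 3, 5, 6, 7, 8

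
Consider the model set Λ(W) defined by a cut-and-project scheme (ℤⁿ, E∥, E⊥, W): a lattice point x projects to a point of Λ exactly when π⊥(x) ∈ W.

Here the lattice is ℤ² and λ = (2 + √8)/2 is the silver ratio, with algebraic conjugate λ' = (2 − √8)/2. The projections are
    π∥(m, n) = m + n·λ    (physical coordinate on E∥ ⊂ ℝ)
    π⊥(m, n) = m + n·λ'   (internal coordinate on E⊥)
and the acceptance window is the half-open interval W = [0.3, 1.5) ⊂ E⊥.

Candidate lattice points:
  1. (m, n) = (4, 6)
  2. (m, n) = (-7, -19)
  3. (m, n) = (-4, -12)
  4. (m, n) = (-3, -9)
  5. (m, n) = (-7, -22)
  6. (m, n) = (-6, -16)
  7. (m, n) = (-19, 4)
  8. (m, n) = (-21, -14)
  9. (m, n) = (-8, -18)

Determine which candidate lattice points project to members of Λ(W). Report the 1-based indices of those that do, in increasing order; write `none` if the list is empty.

2, 3, 4, 6

λ' = (2−√8)/2 ≈ -0.41421.
#1 (4,6): internal coord 4 + (6)·λ' = +1.51472; +1.51472 ∉ [0.3, 1.5) → out
#2 (-7,-19): internal coord -7 + (-19)·λ' = +0.87006; +0.87006 ∈ [0.3, 1.5) → IN Λ
#3 (-4,-12): internal coord -4 + (-12)·λ' = +0.97056; +0.97056 ∈ [0.3, 1.5) → IN Λ
#4 (-3,-9): internal coord -3 + (-9)·λ' = +0.72792; +0.72792 ∈ [0.3, 1.5) → IN Λ
#5 (-7,-22): internal coord -7 + (-22)·λ' = +2.11270; +2.11270 ∉ [0.3, 1.5) → out
#6 (-6,-16): internal coord -6 + (-16)·λ' = +0.62742; +0.62742 ∈ [0.3, 1.5) → IN Λ
#7 (-19,4): internal coord -19 + (4)·λ' = -20.65685; -20.65685 ∉ [0.3, 1.5) → out
#8 (-21,-14): internal coord -21 + (-14)·λ' = -15.20101; -15.20101 ∉ [0.3, 1.5) → out
#9 (-8,-18): internal coord -8 + (-18)·λ' = -0.54416; -0.54416 ∉ [0.3, 1.5) → out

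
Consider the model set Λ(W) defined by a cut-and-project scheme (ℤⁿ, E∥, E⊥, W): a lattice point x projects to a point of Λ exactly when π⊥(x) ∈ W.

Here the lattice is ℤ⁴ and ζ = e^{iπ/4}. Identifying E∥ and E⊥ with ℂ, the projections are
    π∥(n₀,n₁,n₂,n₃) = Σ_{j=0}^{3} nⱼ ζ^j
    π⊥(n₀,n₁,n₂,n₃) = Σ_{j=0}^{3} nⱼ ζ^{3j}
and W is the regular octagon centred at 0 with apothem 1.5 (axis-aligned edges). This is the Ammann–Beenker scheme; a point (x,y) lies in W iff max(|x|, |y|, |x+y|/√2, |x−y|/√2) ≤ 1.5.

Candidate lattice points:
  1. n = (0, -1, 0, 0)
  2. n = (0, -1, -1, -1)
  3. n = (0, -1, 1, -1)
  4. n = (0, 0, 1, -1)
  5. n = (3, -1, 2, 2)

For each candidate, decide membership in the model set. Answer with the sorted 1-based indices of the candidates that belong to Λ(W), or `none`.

1, 2

Internal map: ζ^{3j} for j=0..3 gives (1,0), (−√2/2,√2/2), (0,−1), (√2/2,√2/2).
candidate 1: n = (0, -1, 0, 0) → π⊥ ≈ (+0.70711, -0.70711); max(|x|,|y|,|x±y|/√2) = 1.00000 ≤ 1.5 ⇒ ∈ W
candidate 2: n = (0, -1, -1, -1) → π⊥ ≈ (+0.00000, -0.41421); max(|x|,|y|,|x±y|/√2) = 0.41421 ≤ 1.5 ⇒ ∈ W
candidate 3: n = (0, -1, 1, -1) → π⊥ ≈ (+0.00000, -2.41421); max(|x|,|y|,|x±y|/√2) = 2.41421 > 1.5 ⇒ ∉ W
candidate 4: n = (0, 0, 1, -1) → π⊥ ≈ (-0.70711, -1.70711); max(|x|,|y|,|x±y|/√2) = 1.70711 > 1.5 ⇒ ∉ W
candidate 5: n = (3, -1, 2, 2) → π⊥ ≈ (+5.12132, -1.29289); max(|x|,|y|,|x±y|/√2) = 5.12132 > 1.5 ⇒ ∉ W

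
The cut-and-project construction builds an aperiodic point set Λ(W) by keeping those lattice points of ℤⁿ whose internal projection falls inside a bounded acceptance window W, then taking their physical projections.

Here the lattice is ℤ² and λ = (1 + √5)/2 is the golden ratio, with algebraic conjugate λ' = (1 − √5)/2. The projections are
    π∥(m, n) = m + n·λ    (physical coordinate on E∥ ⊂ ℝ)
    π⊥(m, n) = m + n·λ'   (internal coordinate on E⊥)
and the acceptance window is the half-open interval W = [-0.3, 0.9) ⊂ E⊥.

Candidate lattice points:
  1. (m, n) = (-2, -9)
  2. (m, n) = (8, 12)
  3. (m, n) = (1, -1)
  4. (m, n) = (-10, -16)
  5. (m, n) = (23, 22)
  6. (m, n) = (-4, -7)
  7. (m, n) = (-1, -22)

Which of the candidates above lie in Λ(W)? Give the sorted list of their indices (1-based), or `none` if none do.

Compute λ' = (1−√5)/2 = -0.61803, so π⊥(m,n) = m -0.61803·n.
#1 (-2,-9): internal coord -2 + (-9)·λ' = +3.56231; +3.56231 ∉ [-0.3, 0.9) → out
#2 (8,12): internal coord 8 + (12)·λ' = +0.58359; +0.58359 ∈ [-0.3, 0.9) → IN Λ
#3 (1,-1): internal coord 1 + (-1)·λ' = +1.61803; +1.61803 ∉ [-0.3, 0.9) → out
#4 (-10,-16): internal coord -10 + (-16)·λ' = -0.11146; -0.11146 ∈ [-0.3, 0.9) → IN Λ
#5 (23,22): internal coord 23 + (22)·λ' = +9.40325; +9.40325 ∉ [-0.3, 0.9) → out
#6 (-4,-7): internal coord -4 + (-7)·λ' = +0.32624; +0.32624 ∈ [-0.3, 0.9) → IN Λ
#7 (-1,-22): internal coord -1 + (-22)·λ' = +12.59675; +12.59675 ∉ [-0.3, 0.9) → out

2, 4, 6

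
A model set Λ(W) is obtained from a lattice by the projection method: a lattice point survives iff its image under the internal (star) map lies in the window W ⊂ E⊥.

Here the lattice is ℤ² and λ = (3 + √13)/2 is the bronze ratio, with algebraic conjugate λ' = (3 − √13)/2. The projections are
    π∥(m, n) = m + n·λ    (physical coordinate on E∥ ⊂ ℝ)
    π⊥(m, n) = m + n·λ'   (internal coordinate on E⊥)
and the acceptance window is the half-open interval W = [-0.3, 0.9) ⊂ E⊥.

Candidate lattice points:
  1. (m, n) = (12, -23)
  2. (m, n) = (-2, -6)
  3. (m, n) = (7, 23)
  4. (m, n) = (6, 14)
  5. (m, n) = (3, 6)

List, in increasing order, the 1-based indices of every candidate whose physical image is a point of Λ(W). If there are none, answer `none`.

Numerically λ ≈ 3.3028 and λ' = −1/λ ≈ -0.3028.
[1] lift (12,-23): star map gives 18.9638; window check -0.3 ≤ 18.9638 < 0.9 is false → out
[2] lift (-2,-6): star map gives -0.1833; window check -0.3 ≤ -0.1833 < 0.9 is true → IN Λ
[3] lift (7,23): star map gives 0.0362; window check -0.3 ≤ 0.0362 < 0.9 is true → IN Λ
[4] lift (6,14): star map gives 1.7611; window check -0.3 ≤ 1.7611 < 0.9 is false → out
[5] lift (3,6): star map gives 1.1833; window check -0.3 ≤ 1.1833 < 0.9 is false → out

2, 3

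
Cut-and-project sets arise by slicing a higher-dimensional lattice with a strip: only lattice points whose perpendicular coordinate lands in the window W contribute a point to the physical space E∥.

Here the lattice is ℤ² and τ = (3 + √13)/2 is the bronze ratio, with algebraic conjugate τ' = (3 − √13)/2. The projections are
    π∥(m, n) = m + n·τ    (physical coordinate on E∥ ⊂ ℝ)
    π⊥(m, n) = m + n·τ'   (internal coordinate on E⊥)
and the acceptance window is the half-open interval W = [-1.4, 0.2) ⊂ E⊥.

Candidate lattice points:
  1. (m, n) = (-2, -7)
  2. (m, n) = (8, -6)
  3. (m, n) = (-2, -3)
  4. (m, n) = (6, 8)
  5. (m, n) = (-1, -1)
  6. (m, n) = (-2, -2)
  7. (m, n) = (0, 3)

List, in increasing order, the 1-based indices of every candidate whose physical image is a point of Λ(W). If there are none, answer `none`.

1, 3, 5, 6, 7

τ' = (3−√13)/2 ≈ -0.3028.
[1] lift (-2,-7): star map gives 0.1194; window check -1.4 ≤ 0.1194 < 0.2 is true → IN Λ
[2] lift (8,-6): star map gives 9.8167; window check -1.4 ≤ 9.8167 < 0.2 is false → out
[3] lift (-2,-3): star map gives -1.0917; window check -1.4 ≤ -1.0917 < 0.2 is true → IN Λ
[4] lift (6,8): star map gives 3.5778; window check -1.4 ≤ 3.5778 < 0.2 is false → out
[5] lift (-1,-1): star map gives -0.6972; window check -1.4 ≤ -0.6972 < 0.2 is true → IN Λ
[6] lift (-2,-2): star map gives -1.3944; window check -1.4 ≤ -1.3944 < 0.2 is true → IN Λ
[7] lift (0,3): star map gives -0.9083; window check -1.4 ≤ -0.9083 < 0.2 is true → IN Λ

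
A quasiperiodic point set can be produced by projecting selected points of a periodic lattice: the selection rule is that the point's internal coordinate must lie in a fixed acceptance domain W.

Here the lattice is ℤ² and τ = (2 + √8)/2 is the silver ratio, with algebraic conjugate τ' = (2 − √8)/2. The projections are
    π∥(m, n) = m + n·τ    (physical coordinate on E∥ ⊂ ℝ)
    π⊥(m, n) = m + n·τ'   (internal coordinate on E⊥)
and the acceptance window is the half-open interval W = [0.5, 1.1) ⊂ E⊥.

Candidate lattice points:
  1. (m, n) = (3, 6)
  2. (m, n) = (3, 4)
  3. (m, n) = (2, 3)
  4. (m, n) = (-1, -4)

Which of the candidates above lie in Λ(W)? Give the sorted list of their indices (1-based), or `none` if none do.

1, 3, 4

Numerically τ ≈ 2.414214 and τ' = −1/τ ≈ -0.414214.
candidate 1: (m,n)=(3,6) → π∥ = 3+6·τ ≈ 17.485281, π⊥ = 3+6·τ' ≈ 0.514719 ∈ [0.5, 1.1) ⇒ IN Λ
candidate 2: (m,n)=(3,4) → π∥ = 3+4·τ ≈ 12.656854, π⊥ = 3+4·τ' ≈ 1.343146 ∉ [0.5, 1.1) ⇒ out
candidate 3: (m,n)=(2,3) → π∥ = 2+3·τ ≈ 9.242641, π⊥ = 2+3·τ' ≈ 0.757359 ∈ [0.5, 1.1) ⇒ IN Λ
candidate 4: (m,n)=(-1,-4) → π∥ = -1-4·τ ≈ -10.656854, π⊥ = -1-4·τ' ≈ 0.656854 ∈ [0.5, 1.1) ⇒ IN Λ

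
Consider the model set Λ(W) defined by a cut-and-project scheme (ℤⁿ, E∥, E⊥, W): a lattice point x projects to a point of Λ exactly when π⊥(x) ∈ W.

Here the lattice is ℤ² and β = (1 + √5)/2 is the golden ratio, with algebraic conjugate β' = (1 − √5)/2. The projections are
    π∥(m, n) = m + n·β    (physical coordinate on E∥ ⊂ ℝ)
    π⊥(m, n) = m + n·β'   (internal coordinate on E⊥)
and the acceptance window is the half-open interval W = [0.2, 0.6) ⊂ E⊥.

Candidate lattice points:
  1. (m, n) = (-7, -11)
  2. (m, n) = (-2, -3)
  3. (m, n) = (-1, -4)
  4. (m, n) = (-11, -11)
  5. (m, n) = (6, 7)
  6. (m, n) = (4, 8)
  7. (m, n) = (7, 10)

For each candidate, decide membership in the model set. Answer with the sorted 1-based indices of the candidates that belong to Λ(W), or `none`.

none

Compute β' = (1−√5)/2 = -0.61803, so π⊥(m,n) = m -0.61803·n.
#1 (-7,-11): internal coord -7 + (-11)·β' = -0.20163; -0.20163 ∉ [0.2, 0.6) → out
#2 (-2,-3): internal coord -2 + (-3)·β' = -0.14590; -0.14590 ∉ [0.2, 0.6) → out
#3 (-1,-4): internal coord -1 + (-4)·β' = +1.47214; +1.47214 ∉ [0.2, 0.6) → out
#4 (-11,-11): internal coord -11 + (-11)·β' = -4.20163; -4.20163 ∉ [0.2, 0.6) → out
#5 (6,7): internal coord 6 + (7)·β' = +1.67376; +1.67376 ∉ [0.2, 0.6) → out
#6 (4,8): internal coord 4 + (8)·β' = -0.94427; -0.94427 ∉ [0.2, 0.6) → out
#7 (7,10): internal coord 7 + (10)·β' = +0.81966; +0.81966 ∉ [0.2, 0.6) → out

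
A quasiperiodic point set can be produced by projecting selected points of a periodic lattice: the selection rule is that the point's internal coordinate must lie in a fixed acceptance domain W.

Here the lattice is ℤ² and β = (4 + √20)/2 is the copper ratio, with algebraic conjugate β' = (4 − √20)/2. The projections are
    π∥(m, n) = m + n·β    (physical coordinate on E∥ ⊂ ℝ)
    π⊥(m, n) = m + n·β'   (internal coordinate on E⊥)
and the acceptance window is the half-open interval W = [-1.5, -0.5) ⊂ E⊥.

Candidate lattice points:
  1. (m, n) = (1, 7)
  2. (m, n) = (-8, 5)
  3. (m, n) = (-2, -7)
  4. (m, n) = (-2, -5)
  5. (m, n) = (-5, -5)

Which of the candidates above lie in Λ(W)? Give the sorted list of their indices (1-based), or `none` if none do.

Numerically β ≈ 4.2361 and β' = −1/β ≈ -0.2361.
[1] lift (1,7): star map gives -0.6525; window check -1.5 ≤ -0.6525 < -0.5 is true → IN Λ
[2] lift (-8,5): star map gives -9.1803; window check -1.5 ≤ -9.1803 < -0.5 is false → out
[3] lift (-2,-7): star map gives -0.3475; window check -1.5 ≤ -0.3475 < -0.5 is false → out
[4] lift (-2,-5): star map gives -0.8197; window check -1.5 ≤ -0.8197 < -0.5 is true → IN Λ
[5] lift (-5,-5): star map gives -3.8197; window check -1.5 ≤ -3.8197 < -0.5 is false → out

1, 4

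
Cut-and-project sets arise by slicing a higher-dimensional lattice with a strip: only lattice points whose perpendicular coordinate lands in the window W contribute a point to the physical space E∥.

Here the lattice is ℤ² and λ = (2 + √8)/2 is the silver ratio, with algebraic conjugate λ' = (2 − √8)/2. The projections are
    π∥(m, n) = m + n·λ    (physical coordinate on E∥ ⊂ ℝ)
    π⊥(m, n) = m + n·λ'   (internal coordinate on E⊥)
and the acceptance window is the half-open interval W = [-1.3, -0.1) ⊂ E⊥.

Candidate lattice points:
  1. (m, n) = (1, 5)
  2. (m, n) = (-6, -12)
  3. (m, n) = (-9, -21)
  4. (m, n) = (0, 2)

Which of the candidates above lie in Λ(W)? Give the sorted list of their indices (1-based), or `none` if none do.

1, 2, 3, 4

Numerically λ ≈ 2.4142 and λ' = −1/λ ≈ -0.4142.
#1 (1,5): internal coord 1 + (5)·λ' = -1.0711; -1.0711 ∈ [-1.3, -0.1) → IN Λ
#2 (-6,-12): internal coord -6 + (-12)·λ' = -1.0294; -1.0294 ∈ [-1.3, -0.1) → IN Λ
#3 (-9,-21): internal coord -9 + (-21)·λ' = -0.3015; -0.3015 ∈ [-1.3, -0.1) → IN Λ
#4 (0,2): internal coord 0 + (2)·λ' = -0.8284; -0.8284 ∈ [-1.3, -0.1) → IN Λ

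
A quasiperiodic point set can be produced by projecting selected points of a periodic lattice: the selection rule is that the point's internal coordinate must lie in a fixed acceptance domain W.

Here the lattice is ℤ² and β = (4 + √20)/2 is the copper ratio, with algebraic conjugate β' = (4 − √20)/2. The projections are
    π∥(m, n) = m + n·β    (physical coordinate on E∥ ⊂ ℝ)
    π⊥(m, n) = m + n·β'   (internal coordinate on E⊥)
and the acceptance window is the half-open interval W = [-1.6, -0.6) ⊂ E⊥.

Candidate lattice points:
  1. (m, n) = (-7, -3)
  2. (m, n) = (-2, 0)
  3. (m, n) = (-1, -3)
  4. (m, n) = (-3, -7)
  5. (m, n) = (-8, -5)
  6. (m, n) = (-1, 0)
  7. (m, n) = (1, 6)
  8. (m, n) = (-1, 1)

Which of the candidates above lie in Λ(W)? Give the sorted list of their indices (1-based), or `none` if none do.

4, 6, 8

Numerically β ≈ 4.236068 and β' = −1/β ≈ -0.236068.
#1 (-7,-3): internal coord -7 + (-3)·β' = -6.291796; -6.291796 ∉ [-1.6, -0.6) → out
#2 (-2,0): internal coord -2 + (0)·β' = -2.000000; -2.000000 ∉ [-1.6, -0.6) → out
#3 (-1,-3): internal coord -1 + (-3)·β' = -0.291796; -0.291796 ∉ [-1.6, -0.6) → out
#4 (-3,-7): internal coord -3 + (-7)·β' = -1.347524; -1.347524 ∈ [-1.6, -0.6) → IN Λ
#5 (-8,-5): internal coord -8 + (-5)·β' = -6.819660; -6.819660 ∉ [-1.6, -0.6) → out
#6 (-1,0): internal coord -1 + (0)·β' = -1.000000; -1.000000 ∈ [-1.6, -0.6) → IN Λ
#7 (1,6): internal coord 1 + (6)·β' = -0.416408; -0.416408 ∉ [-1.6, -0.6) → out
#8 (-1,1): internal coord -1 + (1)·β' = -1.236068; -1.236068 ∈ [-1.6, -0.6) → IN Λ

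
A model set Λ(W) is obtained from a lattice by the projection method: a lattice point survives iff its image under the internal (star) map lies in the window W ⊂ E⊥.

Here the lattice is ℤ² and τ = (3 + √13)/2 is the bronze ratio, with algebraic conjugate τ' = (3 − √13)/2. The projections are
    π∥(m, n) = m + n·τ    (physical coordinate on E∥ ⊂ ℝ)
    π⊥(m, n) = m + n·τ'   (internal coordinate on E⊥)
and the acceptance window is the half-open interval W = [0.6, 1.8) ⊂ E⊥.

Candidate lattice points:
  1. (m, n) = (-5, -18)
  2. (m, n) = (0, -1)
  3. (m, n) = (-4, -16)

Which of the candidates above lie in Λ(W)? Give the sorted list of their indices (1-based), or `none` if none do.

Numerically τ ≈ 3.302776 and τ' = −1/τ ≈ -0.302776.
[1] lift (-5,-18): star map gives 0.449961; window check 0.6 ≤ 0.449961 < 1.8 is false → out
[2] lift (0,-1): star map gives 0.302776; window check 0.6 ≤ 0.302776 < 1.8 is false → out
[3] lift (-4,-16): star map gives 0.844410; window check 0.6 ≤ 0.844410 < 1.8 is true → IN Λ

3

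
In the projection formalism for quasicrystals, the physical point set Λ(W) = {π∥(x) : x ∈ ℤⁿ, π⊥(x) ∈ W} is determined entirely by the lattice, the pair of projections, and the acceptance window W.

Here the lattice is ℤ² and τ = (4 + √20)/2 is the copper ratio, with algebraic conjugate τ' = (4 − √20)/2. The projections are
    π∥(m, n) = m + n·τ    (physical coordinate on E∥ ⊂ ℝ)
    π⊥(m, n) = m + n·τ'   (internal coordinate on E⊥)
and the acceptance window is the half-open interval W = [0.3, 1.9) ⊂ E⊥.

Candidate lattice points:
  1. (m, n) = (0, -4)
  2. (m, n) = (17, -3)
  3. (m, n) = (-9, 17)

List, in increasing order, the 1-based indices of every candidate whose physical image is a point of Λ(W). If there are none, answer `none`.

1

Compute τ' = (4−√20)/2 = -0.236068, so π⊥(m,n) = m -0.236068·n.
#1 (0,-4): internal coord 0 + (-4)·τ' = +0.944272; +0.944272 ∈ [0.3, 1.9) → IN Λ
#2 (17,-3): internal coord 17 + (-3)·τ' = +17.708204; +17.708204 ∉ [0.3, 1.9) → out
#3 (-9,17): internal coord -9 + (17)·τ' = -13.013156; -13.013156 ∉ [0.3, 1.9) → out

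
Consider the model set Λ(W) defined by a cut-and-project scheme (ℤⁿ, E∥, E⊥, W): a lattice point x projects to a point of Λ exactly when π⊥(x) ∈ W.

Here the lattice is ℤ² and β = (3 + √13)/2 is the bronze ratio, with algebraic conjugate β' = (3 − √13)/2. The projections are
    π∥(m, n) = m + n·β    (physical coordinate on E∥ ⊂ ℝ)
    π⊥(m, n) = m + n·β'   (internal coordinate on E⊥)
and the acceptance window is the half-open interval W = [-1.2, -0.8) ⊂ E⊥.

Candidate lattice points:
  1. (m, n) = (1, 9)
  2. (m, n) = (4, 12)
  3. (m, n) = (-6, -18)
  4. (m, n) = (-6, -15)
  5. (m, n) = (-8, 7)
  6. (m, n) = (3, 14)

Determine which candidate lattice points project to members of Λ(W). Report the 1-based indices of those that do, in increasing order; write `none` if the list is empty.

Numerically β ≈ 3.30278 and β' = −1/β ≈ -0.30278.
candidate 1: (m,n)=(1,9) → π∥ = 1+9·β ≈ 30.72498, π⊥ = 1+9·β' ≈ -1.72498 ∉ [-1.2, -0.8) ⇒ out
candidate 2: (m,n)=(4,12) → π∥ = 4+12·β ≈ 43.63331, π⊥ = 4+12·β' ≈ 0.36669 ∉ [-1.2, -0.8) ⇒ out
candidate 3: (m,n)=(-6,-18) → π∥ = -6-18·β ≈ -65.44996, π⊥ = -6-18·β' ≈ -0.55004 ∉ [-1.2, -0.8) ⇒ out
candidate 4: (m,n)=(-6,-15) → π∥ = -6-15·β ≈ -55.54163, π⊥ = -6-15·β' ≈ -1.45837 ∉ [-1.2, -0.8) ⇒ out
candidate 5: (m,n)=(-8,7) → π∥ = -8+7·β ≈ 15.11943, π⊥ = -8+7·β' ≈ -10.11943 ∉ [-1.2, -0.8) ⇒ out
candidate 6: (m,n)=(3,14) → π∥ = 3+14·β ≈ 49.23886, π⊥ = 3+14·β' ≈ -1.23886 ∉ [-1.2, -0.8) ⇒ out

none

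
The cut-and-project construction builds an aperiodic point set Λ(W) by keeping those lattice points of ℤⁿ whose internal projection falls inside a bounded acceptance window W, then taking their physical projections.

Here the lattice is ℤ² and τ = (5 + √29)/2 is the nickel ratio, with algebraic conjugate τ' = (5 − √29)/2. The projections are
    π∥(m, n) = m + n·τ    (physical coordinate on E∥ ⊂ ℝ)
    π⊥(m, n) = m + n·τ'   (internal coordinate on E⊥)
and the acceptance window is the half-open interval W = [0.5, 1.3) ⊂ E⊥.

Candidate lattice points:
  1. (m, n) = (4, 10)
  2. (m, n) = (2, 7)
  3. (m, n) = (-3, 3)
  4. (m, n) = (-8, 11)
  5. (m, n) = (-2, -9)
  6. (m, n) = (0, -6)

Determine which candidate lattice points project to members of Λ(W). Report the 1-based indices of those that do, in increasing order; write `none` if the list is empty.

2, 6

Numerically τ ≈ 5.19258 and τ' = −1/τ ≈ -0.19258.
[1] lift (4,10): star map gives 2.07418; window check 0.5 ≤ 2.07418 < 1.3 is false → out
[2] lift (2,7): star map gives 0.65192; window check 0.5 ≤ 0.65192 < 1.3 is true → IN Λ
[3] lift (-3,3): star map gives -3.57775; window check 0.5 ≤ -3.57775 < 1.3 is false → out
[4] lift (-8,11): star map gives -10.11841; window check 0.5 ≤ -10.11841 < 1.3 is false → out
[5] lift (-2,-9): star map gives -0.26676; window check 0.5 ≤ -0.26676 < 1.3 is false → out
[6] lift (0,-6): star map gives 1.15549; window check 0.5 ≤ 1.15549 < 1.3 is true → IN Λ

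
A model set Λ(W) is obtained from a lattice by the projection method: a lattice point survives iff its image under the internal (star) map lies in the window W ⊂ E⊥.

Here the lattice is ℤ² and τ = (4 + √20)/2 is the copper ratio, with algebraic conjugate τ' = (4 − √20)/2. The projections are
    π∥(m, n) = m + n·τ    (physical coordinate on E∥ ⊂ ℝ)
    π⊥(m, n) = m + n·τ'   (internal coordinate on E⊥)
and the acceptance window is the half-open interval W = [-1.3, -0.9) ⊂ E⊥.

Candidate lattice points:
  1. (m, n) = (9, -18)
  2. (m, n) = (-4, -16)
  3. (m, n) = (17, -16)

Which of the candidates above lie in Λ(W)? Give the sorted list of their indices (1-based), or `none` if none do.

Numerically τ ≈ 4.2361 and τ' = −1/τ ≈ -0.2361.
candidate 1: (m,n)=(9,-18) → π∥ = 9-18·τ ≈ -67.2492, π⊥ = 9-18·τ' ≈ 13.2492 ∉ [-1.3, -0.9) ⇒ out
candidate 2: (m,n)=(-4,-16) → π∥ = -4-16·τ ≈ -71.7771, π⊥ = -4-16·τ' ≈ -0.2229 ∉ [-1.3, -0.9) ⇒ out
candidate 3: (m,n)=(17,-16) → π∥ = 17-16·τ ≈ -50.7771, π⊥ = 17-16·τ' ≈ 20.7771 ∉ [-1.3, -0.9) ⇒ out

none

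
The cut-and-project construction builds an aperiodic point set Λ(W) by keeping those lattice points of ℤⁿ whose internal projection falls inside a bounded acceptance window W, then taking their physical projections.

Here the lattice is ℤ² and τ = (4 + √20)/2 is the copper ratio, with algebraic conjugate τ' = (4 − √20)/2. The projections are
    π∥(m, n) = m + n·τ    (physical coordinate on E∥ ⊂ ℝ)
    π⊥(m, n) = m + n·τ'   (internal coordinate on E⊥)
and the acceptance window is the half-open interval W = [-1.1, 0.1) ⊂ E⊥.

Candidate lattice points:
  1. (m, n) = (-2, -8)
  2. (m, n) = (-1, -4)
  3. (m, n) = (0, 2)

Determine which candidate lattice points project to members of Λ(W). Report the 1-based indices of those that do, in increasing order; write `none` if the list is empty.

Numerically τ ≈ 4.2361 and τ' = −1/τ ≈ -0.2361.
[1] lift (-2,-8): star map gives -0.1115; window check -1.1 ≤ -0.1115 < 0.1 is true → IN Λ
[2] lift (-1,-4): star map gives -0.0557; window check -1.1 ≤ -0.0557 < 0.1 is true → IN Λ
[3] lift (0,2): star map gives -0.4721; window check -1.1 ≤ -0.4721 < 0.1 is true → IN Λ

1, 2, 3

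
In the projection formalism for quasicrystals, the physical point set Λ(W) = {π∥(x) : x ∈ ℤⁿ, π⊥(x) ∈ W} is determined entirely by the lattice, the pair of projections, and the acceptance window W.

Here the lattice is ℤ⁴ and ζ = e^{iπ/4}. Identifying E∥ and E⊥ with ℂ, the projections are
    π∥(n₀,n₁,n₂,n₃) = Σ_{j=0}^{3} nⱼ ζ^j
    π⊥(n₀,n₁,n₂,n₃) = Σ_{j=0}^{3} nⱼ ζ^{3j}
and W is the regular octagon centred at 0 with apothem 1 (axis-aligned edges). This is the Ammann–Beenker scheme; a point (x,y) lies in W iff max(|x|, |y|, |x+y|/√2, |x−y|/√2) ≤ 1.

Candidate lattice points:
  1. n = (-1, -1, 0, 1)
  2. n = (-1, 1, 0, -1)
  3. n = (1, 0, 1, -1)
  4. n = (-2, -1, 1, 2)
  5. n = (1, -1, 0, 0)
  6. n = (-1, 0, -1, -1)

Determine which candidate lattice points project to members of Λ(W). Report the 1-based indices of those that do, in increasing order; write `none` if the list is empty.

1, 4

Internal map: ζ^{3j} for j=0..3 gives (1,0), (−√2/2,√2/2), (0,−1), (√2/2,√2/2).
candidate 1: n = (-1, -1, 0, 1) → π⊥ ≈ (+0.4142, +0.0000); max(|x|,|y|,|x±y|/√2) = 0.4142 ≤ 1 ⇒ ∈ W
candidate 2: n = (-1, 1, 0, -1) → π⊥ ≈ (-2.4142, +0.0000); max(|x|,|y|,|x±y|/√2) = 2.4142 > 1 ⇒ ∉ W
candidate 3: n = (1, 0, 1, -1) → π⊥ ≈ (+0.2929, -1.7071); max(|x|,|y|,|x±y|/√2) = 1.7071 > 1 ⇒ ∉ W
candidate 4: n = (-2, -1, 1, 2) → π⊥ ≈ (+0.1213, -0.2929); max(|x|,|y|,|x±y|/√2) = 0.2929 ≤ 1 ⇒ ∈ W
candidate 5: n = (1, -1, 0, 0) → π⊥ ≈ (+1.7071, -0.7071); max(|x|,|y|,|x±y|/√2) = 1.7071 > 1 ⇒ ∉ W
candidate 6: n = (-1, 0, -1, -1) → π⊥ ≈ (-1.7071, +0.2929); max(|x|,|y|,|x±y|/√2) = 1.7071 > 1 ⇒ ∉ W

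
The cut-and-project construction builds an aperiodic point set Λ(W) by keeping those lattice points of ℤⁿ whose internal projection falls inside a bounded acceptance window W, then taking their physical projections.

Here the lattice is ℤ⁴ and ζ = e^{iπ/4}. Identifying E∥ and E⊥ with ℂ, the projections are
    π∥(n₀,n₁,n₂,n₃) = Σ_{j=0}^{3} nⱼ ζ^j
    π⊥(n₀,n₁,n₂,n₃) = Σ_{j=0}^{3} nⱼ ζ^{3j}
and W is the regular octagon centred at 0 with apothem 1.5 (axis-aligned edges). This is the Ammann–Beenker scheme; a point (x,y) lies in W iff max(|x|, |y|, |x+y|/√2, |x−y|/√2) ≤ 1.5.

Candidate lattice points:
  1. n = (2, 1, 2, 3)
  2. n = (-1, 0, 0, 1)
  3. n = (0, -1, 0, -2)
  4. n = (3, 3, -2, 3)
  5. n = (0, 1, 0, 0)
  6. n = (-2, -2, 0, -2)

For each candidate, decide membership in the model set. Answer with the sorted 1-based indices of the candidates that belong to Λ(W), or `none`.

2, 5

π⊥(n) = n₀ + n₁ζ³ + n₂ζ⁶ + n₃ζ⁹ where ζ = e^{iπ/4}.
#1 (2, 1, 2, 3): internal (3.4142, 0.8284); octagon support 3.4142 vs apothem 1.5 → ∉ W
#2 (-1, 0, 0, 1): internal (-0.2929, 0.7071); octagon support 0.7071 vs apothem 1.5 → ∈ W
#3 (0, -1, 0, -2): internal (-0.7071, -2.1213); octagon support 2.1213 vs apothem 1.5 → ∉ W
#4 (3, 3, -2, 3): internal (3.0000, 6.2426); octagon support 6.5355 vs apothem 1.5 → ∉ W
#5 (0, 1, 0, 0): internal (-0.7071, 0.7071); octagon support 1.0000 vs apothem 1.5 → ∈ W
#6 (-2, -2, 0, -2): internal (-2.0000, -2.8284); octagon support 3.4142 vs apothem 1.5 → ∉ W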